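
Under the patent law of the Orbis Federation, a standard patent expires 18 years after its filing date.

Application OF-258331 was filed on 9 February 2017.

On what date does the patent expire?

Filing date + 18 years → 9 February 2035.

February 9, 2035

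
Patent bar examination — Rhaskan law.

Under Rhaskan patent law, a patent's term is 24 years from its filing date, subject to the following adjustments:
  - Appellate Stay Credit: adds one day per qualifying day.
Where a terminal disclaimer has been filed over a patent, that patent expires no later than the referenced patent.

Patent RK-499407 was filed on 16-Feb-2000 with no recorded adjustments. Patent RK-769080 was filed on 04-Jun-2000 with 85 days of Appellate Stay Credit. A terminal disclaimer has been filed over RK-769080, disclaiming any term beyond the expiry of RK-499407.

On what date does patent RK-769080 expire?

Natural term of RK-769080:
  Base: filing + 24 years → 4 June 2024.
  Appellate Stay Credit: +85 days → 28 August 2024.
Expiry of referenced patent RK-499407:
  Base: filing + 24 years → 16 February 2024.
Terminal disclaimer: RK-769080 expires on the earlier of 28 August 2024 and 16 February 2024.

2024-02-16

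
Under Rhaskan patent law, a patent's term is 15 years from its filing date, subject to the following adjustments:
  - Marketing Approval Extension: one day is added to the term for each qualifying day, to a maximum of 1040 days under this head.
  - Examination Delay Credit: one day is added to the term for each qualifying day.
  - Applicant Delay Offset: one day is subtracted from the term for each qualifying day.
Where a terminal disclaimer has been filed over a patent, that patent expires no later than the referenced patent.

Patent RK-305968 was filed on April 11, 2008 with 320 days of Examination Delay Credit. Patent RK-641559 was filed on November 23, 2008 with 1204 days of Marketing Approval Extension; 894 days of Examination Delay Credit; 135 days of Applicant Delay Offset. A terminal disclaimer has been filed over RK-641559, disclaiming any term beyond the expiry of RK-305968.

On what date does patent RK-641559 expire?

2024-02-25

Natural term of RK-641559:
  Base: filing + 15 years → 23 November 2023.
  Marketing Approval Extension: 1204 days claimed exceeds the 1040-day cap, so +1040 days → 28 September 2026.
  Examination Delay Credit: +894 days → 10 March 2029.
  Applicant Delay Offset: −135 days → 26 October 2028.
Expiry of referenced patent RK-305968:
  Base: filing + 15 years → 11 April 2023.
  Examination Delay Credit: +320 days → 25 February 2024.
Terminal disclaimer: RK-641559 expires on the earlier of 26 October 2028 and 25 February 2024.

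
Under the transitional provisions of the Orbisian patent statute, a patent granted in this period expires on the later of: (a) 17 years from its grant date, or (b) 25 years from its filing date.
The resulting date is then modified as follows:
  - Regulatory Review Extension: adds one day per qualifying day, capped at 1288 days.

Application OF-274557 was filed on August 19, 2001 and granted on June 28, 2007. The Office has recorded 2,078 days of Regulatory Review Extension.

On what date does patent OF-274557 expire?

(a) grant + 17 years → 28 June 2024.
(b) filing + 25 years → 19 August 2026.
Later of the two: 19 August 2026.
Regulatory Review Extension: 2078 days claimed exceeds the 1288-day cap, so +1288 days → 27 February 2030.

February 27, 2030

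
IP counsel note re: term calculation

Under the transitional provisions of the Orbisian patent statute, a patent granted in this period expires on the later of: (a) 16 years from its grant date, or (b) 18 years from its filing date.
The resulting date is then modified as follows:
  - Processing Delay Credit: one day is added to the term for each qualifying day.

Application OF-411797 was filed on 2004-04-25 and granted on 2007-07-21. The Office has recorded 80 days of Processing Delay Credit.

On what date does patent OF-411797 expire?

(a) grant + 16 years → 21 July 2023.
(b) filing + 18 years → 25 April 2022.
Later of the two: 21 July 2023.
Processing Delay Credit: +80 days → 9 October 2023.

2023-10-09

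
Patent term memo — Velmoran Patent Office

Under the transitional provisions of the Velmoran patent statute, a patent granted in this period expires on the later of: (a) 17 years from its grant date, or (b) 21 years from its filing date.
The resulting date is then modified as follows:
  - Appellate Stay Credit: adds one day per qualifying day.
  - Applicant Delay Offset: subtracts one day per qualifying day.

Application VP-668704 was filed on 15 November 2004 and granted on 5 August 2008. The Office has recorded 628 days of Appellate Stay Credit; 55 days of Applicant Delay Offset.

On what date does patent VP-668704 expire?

(a) grant + 17 years → 5 August 2025.
(b) filing + 21 years → 15 November 2025.
Later of the two: 15 November 2025.
Appellate Stay Credit: +628 days → 5 August 2027.
Applicant Delay Offset: −55 days → 11 June 2027.

June 11, 2027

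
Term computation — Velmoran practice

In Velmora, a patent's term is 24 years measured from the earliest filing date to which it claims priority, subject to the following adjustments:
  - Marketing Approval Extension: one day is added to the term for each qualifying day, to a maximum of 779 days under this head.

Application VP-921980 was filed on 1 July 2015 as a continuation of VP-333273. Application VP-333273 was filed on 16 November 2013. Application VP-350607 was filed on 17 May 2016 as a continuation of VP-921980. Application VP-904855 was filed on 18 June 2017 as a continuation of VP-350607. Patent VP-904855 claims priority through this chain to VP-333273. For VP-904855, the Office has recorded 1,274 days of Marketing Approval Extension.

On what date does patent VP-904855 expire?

Earliest priority filing: 16 November 2013.
Base term: 16 November 2013 + 24 years → 16 November 2037.
Marketing Approval Extension: 1274 days claimed exceeds the 779-day cap, so +779 days → 4 January 2040.

January 4, 2040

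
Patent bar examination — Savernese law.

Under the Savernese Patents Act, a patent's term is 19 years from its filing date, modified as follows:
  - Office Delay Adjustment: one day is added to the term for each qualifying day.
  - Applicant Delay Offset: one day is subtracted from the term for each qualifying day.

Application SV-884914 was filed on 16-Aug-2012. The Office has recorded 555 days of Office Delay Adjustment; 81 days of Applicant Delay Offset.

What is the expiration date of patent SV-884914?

Base term: filing date + 19 years → 16 August 2031.
Office Delay Adjustment: +555 days → 21 February 2033.
Applicant Delay Offset: −81 days → 2 December 2032.

2032-12-02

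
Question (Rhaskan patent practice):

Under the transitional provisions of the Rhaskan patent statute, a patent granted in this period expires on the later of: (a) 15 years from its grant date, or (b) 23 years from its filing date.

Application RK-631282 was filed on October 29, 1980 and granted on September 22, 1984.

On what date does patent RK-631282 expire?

(a) grant + 15 years → 22 September 1999.
(b) filing + 23 years → 29 October 2003.
Later of the two: 29 October 2003.

2003-10-29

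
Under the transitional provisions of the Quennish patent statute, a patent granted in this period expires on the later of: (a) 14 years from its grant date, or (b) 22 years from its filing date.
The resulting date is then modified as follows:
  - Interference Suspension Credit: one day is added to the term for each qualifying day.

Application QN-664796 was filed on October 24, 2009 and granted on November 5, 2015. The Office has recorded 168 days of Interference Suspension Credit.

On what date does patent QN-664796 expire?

2032-04-09

(a) grant + 14 years → 5 November 2029.
(b) filing + 22 years → 24 October 2031.
Later of the two: 24 October 2031.
Interference Suspension Credit: +168 days → 9 April 2032.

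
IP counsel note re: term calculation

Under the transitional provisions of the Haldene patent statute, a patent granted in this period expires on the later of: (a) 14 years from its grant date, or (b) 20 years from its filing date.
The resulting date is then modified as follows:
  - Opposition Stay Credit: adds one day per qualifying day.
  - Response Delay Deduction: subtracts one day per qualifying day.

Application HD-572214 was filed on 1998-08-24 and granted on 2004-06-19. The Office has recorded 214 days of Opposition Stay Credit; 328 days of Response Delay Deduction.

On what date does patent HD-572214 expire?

May 2, 2018

(a) grant + 14 years → 19 June 2018.
(b) filing + 20 years → 24 August 2018.
Later of the two: 24 August 2018.
Opposition Stay Credit: +214 days → 26 March 2019.
Response Delay Deduction: −328 days → 2 May 2018.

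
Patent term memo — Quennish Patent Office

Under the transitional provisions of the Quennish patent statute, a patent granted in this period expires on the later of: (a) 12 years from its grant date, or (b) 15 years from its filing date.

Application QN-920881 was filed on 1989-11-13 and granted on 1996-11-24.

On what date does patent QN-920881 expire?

(a) grant + 12 years → 24 November 2008.
(b) filing + 15 years → 13 November 2004.
Later of the two: 24 November 2008.

November 24, 2008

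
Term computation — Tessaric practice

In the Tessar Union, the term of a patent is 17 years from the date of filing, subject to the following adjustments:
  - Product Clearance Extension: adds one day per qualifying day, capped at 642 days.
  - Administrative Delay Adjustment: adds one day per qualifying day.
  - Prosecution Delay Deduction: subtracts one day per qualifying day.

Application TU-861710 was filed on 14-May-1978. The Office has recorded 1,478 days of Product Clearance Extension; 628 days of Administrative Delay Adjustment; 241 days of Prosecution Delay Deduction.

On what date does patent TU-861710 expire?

Base term: filing date + 17 years → 14 May 1995.
Product Clearance Extension: 1478 days claimed exceeds the 642-day cap, so +642 days → 14 February 1997.
Administrative Delay Adjustment: +628 days → 4 November 1998.
Prosecution Delay Deduction: −241 days → 8 March 1998.

March 8, 1998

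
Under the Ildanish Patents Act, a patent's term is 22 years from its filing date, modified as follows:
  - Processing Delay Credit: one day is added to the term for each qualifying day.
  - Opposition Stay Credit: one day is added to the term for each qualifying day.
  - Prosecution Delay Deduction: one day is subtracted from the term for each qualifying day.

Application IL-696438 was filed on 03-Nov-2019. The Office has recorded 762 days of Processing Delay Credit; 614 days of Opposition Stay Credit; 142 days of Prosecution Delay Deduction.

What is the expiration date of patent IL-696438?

Base term: filing date + 22 years → 3 November 2041.
Processing Delay Credit: +762 days → 5 December 2043.
Opposition Stay Credit: +614 days → 10 August 2045.
Prosecution Delay Deduction: −142 days → 21 March 2045.

March 21, 2045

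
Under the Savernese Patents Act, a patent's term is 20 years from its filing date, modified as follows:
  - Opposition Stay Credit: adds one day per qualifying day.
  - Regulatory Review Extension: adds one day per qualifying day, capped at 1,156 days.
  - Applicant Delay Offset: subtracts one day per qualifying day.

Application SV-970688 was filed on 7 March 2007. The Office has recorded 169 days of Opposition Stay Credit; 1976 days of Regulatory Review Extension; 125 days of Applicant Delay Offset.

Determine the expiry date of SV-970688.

June 19, 2030

Base term: filing date + 20 years → 7 March 2027.
Opposition Stay Credit: +169 days → 23 August 2027.
Regulatory Review Extension: 1976 days claimed exceeds the 1156-day cap, so +1156 days → 22 October 2030.
Applicant Delay Offset: −125 days → 19 June 2030.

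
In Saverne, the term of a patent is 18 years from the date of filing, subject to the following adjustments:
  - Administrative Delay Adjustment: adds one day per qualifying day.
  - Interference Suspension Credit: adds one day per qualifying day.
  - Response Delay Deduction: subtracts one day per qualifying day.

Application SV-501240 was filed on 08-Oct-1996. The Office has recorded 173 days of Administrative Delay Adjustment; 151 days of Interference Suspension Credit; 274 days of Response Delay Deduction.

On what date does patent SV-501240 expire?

2014-11-27

Base term: filing date + 18 years → 8 October 2014.
Administrative Delay Adjustment: +173 days → 30 March 2015.
Interference Suspension Credit: +151 days → 28 August 2015.
Response Delay Deduction: −274 days → 27 November 2014.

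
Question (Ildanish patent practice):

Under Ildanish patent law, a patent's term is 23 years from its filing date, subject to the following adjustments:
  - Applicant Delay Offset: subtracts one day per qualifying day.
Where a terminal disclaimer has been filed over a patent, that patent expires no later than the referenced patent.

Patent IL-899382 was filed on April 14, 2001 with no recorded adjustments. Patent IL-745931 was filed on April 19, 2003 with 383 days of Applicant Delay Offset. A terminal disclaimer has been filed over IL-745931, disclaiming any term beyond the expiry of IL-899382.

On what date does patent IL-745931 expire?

2024-04-14

Natural term of IL-745931:
  Base: filing + 23 years → 19 April 2026.
  Applicant Delay Offset: −383 days → 1 April 2025.
Expiry of referenced patent IL-899382:
  Base: filing + 23 years → 14 April 2024.
Terminal disclaimer: IL-745931 expires on the earlier of 1 April 2025 and 14 April 2024.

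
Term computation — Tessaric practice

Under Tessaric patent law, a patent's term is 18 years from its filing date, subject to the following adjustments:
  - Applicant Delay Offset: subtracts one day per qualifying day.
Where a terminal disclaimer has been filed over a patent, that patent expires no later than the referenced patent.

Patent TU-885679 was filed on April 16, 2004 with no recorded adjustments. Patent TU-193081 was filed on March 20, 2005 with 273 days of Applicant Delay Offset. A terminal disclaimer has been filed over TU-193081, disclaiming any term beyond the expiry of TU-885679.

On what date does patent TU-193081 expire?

Natural term of TU-193081:
  Base: filing + 18 years → 20 March 2023.
  Applicant Delay Offset: −273 days → 20 June 2022.
Expiry of referenced patent TU-885679:
  Base: filing + 18 years → 16 April 2022.
Terminal disclaimer: TU-193081 expires on the earlier of 20 June 2022 and 16 April 2022.

2022-04-16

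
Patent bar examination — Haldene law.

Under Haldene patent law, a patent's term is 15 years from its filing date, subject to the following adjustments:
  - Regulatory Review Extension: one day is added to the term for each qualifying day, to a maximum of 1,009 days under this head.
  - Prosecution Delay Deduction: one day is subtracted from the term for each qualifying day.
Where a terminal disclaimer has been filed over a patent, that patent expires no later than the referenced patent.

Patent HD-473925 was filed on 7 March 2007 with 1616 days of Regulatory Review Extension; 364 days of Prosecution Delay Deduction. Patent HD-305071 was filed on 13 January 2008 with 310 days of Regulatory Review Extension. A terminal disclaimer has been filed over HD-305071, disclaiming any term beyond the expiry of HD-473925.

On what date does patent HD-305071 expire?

November 19, 2023

Natural term of HD-305071:
  Base: filing + 15 years → 13 January 2023.
  Regulatory Review Extension: 310 days (within the 1009-day cap) → +310 days → 19 November 2023.
Expiry of referenced patent HD-473925:
  Base: filing + 15 years → 7 March 2022.
  Regulatory Review Extension: 1616 days claimed exceeds the 1009-day cap, so +1009 days → 10 December 2024.
  Prosecution Delay Deduction: −364 days → 12 December 2023.
Terminal disclaimer: HD-305071 expires on the earlier of 19 November 2023 and 12 December 2023.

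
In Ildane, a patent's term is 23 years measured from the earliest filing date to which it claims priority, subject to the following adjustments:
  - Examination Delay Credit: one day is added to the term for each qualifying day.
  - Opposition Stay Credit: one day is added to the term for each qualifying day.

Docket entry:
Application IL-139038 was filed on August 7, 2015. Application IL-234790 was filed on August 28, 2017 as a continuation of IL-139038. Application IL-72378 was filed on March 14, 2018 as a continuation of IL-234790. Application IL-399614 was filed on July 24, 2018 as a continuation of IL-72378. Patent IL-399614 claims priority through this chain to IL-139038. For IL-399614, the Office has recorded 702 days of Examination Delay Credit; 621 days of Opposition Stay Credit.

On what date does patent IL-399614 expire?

Earliest priority filing: 7 August 2015.
Base term: 7 August 2015 + 23 years → 7 August 2038.
Examination Delay Credit: +702 days → 9 July 2040.
Opposition Stay Credit: +621 days → 22 March 2042.

2042-03-22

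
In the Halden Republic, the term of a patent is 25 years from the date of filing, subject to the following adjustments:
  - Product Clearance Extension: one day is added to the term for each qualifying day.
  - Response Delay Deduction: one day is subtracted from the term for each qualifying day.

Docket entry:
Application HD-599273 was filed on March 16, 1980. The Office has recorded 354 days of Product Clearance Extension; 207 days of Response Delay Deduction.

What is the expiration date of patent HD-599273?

August 10, 2005

Base term: filing date + 25 years → 16 March 2005.
Product Clearance Extension: +354 days → 5 March 2006.
Response Delay Deduction: −207 days → 10 August 2005.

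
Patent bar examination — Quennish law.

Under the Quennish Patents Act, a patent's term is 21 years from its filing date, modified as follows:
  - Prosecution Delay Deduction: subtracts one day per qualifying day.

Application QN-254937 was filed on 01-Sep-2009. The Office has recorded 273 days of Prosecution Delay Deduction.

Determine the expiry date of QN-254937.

2029-12-02

Base term: filing date + 21 years → 1 September 2030.
Prosecution Delay Deduction: −273 days → 2 December 2029.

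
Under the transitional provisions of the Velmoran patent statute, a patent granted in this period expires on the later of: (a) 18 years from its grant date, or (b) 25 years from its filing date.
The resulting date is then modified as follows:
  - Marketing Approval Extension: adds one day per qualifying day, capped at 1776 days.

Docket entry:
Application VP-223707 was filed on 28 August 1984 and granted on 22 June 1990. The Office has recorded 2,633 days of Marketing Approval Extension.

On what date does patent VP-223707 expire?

2014-07-09

(a) grant + 18 years → 22 June 2008.
(b) filing + 25 years → 28 August 2009.
Later of the two: 28 August 2009.
Marketing Approval Extension: 2633 days claimed exceeds the 1776-day cap, so +1776 days → 9 July 2014.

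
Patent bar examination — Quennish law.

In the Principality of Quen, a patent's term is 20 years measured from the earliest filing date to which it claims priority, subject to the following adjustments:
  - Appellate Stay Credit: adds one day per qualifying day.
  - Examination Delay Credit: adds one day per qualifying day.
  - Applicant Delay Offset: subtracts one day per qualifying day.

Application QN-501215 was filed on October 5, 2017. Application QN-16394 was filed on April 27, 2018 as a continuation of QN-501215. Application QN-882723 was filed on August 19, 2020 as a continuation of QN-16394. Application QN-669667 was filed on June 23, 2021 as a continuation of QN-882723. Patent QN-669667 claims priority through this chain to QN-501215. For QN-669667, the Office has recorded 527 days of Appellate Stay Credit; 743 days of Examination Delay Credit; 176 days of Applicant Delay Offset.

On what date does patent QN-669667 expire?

2040-10-03

Earliest priority filing: 5 October 2017.
Base term: 5 October 2017 + 20 years → 5 October 2037.
Appellate Stay Credit: +527 days → 16 March 2039.
Examination Delay Credit: +743 days → 28 March 2041.
Applicant Delay Offset: −176 days → 3 October 2040.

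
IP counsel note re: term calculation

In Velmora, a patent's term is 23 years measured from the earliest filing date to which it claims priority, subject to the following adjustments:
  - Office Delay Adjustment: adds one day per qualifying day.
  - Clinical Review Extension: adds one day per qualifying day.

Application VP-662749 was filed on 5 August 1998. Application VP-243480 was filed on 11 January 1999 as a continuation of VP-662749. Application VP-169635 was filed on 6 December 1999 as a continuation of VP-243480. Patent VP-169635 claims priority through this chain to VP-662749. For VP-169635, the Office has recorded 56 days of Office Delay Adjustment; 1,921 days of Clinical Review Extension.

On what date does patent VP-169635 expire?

Earliest priority filing: 5 August 1998.
Base term: 5 August 1998 + 23 years → 5 August 2021.
Office Delay Adjustment: +56 days → 30 September 2021.
Clinical Review Extension: +1921 days → 3 January 2027.

2027-01-03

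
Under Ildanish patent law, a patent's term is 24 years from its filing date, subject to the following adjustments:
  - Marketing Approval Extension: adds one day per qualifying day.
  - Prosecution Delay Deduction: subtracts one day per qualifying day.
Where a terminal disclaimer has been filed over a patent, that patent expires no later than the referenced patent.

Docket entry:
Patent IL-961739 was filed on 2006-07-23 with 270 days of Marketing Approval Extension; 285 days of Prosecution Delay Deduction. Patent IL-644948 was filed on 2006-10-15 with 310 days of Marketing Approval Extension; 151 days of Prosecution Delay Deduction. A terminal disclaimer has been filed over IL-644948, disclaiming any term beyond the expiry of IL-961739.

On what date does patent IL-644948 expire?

2030-07-08

Natural term of IL-644948:
  Base: filing + 24 years → 15 October 2030.
  Marketing Approval Extension: +310 days → 21 August 2031.
  Prosecution Delay Deduction: −151 days → 23 March 2031.
Expiry of referenced patent IL-961739:
  Base: filing + 24 years → 23 July 2030.
  Marketing Approval Extension: +270 days → 19 April 2031.
  Prosecution Delay Deduction: −285 days → 8 July 2030.
Terminal disclaimer: IL-644948 expires on the earlier of 23 March 2031 and 8 July 2030.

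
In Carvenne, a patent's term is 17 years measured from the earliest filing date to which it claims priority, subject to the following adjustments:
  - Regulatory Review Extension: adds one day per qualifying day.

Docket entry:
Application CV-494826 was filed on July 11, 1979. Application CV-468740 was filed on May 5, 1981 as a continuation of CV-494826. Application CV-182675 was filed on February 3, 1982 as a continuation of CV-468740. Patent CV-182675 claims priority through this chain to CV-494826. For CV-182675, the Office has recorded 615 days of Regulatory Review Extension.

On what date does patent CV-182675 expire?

1998-03-18

Earliest priority filing: 11 July 1979.
Base term: 11 July 1979 + 17 years → 11 July 1996.
Regulatory Review Extension: +615 days → 18 March 1998.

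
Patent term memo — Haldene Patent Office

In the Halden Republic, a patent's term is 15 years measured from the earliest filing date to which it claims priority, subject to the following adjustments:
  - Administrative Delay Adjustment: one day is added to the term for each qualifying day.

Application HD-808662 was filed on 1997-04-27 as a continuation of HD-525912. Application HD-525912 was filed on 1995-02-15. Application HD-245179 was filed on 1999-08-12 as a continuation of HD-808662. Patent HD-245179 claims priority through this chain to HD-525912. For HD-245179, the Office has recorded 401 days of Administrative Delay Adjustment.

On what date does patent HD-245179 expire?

Earliest priority filing: 15 February 1995.
Base term: 15 February 1995 + 15 years → 15 February 2010.
Administrative Delay Adjustment: +401 days → 23 March 2011.

March 23, 2011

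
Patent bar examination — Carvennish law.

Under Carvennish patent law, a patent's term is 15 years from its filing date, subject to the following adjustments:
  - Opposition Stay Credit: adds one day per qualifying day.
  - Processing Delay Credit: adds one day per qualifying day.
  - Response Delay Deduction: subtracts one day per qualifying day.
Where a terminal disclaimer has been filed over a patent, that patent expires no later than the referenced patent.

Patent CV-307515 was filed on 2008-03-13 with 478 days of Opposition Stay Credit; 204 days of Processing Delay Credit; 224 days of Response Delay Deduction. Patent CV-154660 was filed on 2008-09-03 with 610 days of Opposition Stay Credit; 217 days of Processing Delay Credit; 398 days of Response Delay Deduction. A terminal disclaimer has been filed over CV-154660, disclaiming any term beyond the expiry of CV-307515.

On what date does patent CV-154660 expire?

Natural term of CV-154660:
  Base: filing + 15 years → 3 September 2023.
  Opposition Stay Credit: +610 days → 5 May 2025.
  Processing Delay Credit: +217 days → 8 December 2025.
  Response Delay Deduction: −398 days → 5 November 2024.
Expiry of referenced patent CV-307515:
  Base: filing + 15 years → 13 March 2023.
  Opposition Stay Credit: +478 days → 3 July 2024.
  Processing Delay Credit: +204 days → 23 January 2025.
  Response Delay Deduction: −224 days → 13 June 2024.
Terminal disclaimer: CV-154660 expires on the earlier of 5 November 2024 and 13 June 2024.

June 13, 2024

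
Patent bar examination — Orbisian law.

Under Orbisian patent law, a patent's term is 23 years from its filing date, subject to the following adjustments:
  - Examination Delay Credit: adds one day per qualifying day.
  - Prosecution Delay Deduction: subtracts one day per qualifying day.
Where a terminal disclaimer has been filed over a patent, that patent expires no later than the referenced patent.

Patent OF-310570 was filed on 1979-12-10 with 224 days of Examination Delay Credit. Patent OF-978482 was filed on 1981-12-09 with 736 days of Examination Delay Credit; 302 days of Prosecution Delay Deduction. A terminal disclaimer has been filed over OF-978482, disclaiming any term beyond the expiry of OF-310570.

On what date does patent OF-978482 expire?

Natural term of OF-978482:
  Base: filing + 23 years → 9 December 2004.
  Examination Delay Credit: +736 days → 15 December 2006.
  Prosecution Delay Deduction: −302 days → 16 February 2006.
Expiry of referenced patent OF-310570:
  Base: filing + 23 years → 10 December 2002.
  Examination Delay Credit: +224 days → 22 July 2003.
Terminal disclaimer: OF-978482 expires on the earlier of 16 February 2006 and 22 July 2003.

2003-07-22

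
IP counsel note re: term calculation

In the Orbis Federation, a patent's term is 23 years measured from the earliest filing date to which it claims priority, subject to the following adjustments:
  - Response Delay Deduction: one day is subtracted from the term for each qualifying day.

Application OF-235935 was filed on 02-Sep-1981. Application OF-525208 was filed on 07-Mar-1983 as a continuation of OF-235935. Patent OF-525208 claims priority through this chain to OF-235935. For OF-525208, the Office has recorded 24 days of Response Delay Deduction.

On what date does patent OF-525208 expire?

2004-08-09

Earliest priority filing: 2 September 1981.
Base term: 2 September 1981 + 23 years → 2 September 2004.
Response Delay Deduction: −24 days → 9 August 2004.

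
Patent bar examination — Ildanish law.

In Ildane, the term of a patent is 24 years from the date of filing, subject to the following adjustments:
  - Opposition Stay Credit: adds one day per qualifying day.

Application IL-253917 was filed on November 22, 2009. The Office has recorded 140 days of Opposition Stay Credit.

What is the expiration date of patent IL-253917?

Base term: filing date + 24 years → 22 November 2033.
Opposition Stay Credit: +140 days → 11 April 2034.

2034-04-11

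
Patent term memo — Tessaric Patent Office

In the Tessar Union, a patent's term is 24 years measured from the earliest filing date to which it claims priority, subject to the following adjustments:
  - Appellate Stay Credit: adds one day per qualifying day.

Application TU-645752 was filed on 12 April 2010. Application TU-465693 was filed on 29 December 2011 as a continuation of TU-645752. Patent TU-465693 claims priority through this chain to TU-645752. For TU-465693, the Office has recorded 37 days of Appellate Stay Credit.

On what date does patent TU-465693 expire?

Earliest priority filing: 12 April 2010.
Base term: 12 April 2010 + 24 years → 12 April 2034.
Appellate Stay Credit: +37 days → 19 May 2034.

2034-05-19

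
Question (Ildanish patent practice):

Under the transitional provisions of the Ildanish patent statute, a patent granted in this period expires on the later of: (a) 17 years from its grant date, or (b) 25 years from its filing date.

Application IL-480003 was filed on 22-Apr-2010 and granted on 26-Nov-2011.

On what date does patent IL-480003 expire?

(a) grant + 17 years → 26 November 2028.
(b) filing + 25 years → 22 April 2035.
Later of the two: 22 April 2035.

2035-04-22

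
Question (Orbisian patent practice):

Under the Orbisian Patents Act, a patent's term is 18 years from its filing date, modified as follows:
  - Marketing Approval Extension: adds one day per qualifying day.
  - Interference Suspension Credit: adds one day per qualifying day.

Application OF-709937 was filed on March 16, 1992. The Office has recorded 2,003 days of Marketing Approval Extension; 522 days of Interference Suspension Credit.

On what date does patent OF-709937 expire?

2017-02-12

Base term: filing date + 18 years → 16 March 2010.
Marketing Approval Extension: +2003 days → 9 September 2015.
Interference Suspension Credit: +522 days → 12 February 2017.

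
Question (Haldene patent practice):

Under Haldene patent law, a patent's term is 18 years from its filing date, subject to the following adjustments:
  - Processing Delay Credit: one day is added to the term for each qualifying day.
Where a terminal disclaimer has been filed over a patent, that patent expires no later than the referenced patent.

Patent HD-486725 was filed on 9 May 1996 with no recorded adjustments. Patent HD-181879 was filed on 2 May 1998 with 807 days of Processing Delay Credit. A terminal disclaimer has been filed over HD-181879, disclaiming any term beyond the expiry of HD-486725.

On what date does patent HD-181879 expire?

Natural term of HD-181879:
  Base: filing + 18 years → 2 May 2016.
  Processing Delay Credit: +807 days → 18 July 2018.
Expiry of referenced patent HD-486725:
  Base: filing + 18 years → 9 May 2014.
Terminal disclaimer: HD-181879 expires on the earlier of 18 July 2018 and 9 May 2014.

2014-05-09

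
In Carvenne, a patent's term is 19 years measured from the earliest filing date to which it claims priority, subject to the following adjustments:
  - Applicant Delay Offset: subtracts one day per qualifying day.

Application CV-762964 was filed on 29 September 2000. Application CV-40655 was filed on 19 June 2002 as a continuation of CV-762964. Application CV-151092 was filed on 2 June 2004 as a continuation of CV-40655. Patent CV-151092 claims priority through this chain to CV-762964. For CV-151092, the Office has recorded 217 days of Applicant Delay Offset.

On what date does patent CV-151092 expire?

2019-02-24

Earliest priority filing: 29 September 2000.
Base term: 29 September 2000 + 19 years → 29 September 2019.
Applicant Delay Offset: −217 days → 24 February 2019.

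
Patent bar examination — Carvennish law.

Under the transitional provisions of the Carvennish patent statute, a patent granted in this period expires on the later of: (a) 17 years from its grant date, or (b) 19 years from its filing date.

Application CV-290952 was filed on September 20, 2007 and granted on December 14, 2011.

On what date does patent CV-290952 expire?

(a) grant + 17 years → 14 December 2028.
(b) filing + 19 years → 20 September 2026.
Later of the two: 14 December 2028.

December 14, 2028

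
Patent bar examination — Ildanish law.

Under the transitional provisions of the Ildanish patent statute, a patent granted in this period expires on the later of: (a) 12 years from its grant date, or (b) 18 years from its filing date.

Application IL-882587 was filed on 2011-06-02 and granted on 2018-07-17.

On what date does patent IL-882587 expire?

(a) grant + 12 years → 17 July 2030.
(b) filing + 18 years → 2 June 2029.
Later of the two: 17 July 2030.

2030-07-17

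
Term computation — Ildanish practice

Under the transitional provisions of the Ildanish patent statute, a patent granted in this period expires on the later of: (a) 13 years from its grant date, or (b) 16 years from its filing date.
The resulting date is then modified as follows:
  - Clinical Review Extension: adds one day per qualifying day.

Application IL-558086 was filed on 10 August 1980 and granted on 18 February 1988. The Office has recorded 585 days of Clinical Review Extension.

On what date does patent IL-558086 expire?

September 26, 2002

(a) grant + 13 years → 18 February 2001.
(b) filing + 16 years → 10 August 1996.
Later of the two: 18 February 2001.
Clinical Review Extension: +585 days → 26 September 2002.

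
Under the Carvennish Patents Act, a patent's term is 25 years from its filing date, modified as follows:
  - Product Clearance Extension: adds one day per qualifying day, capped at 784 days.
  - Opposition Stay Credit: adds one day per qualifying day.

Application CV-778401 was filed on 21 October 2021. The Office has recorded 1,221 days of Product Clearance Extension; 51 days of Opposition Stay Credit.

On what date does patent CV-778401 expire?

Base term: filing date + 25 years → 21 October 2046.
Product Clearance Extension: 1221 days claimed exceeds the 784-day cap, so +784 days → 13 December 2048.
Opposition Stay Credit: +51 days → 2 February 2049.

February 2, 2049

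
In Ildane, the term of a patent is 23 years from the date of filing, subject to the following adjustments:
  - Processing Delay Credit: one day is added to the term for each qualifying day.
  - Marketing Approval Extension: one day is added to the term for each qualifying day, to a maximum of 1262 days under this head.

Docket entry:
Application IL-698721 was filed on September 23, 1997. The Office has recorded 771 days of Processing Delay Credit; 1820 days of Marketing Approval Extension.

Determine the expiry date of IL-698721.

2026-04-18

Base term: filing date + 23 years → 23 September 2020.
Processing Delay Credit: +771 days → 3 November 2022.
Marketing Approval Extension: 1820 days claimed exceeds the 1262-day cap, so +1262 days → 18 April 2026.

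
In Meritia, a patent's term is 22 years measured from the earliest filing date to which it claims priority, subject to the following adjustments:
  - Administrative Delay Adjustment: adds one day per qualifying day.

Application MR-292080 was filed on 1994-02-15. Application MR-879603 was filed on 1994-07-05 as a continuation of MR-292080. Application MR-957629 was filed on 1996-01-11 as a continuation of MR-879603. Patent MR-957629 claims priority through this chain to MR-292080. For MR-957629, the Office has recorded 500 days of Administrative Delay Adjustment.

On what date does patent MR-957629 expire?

June 29, 2017

Earliest priority filing: 15 February 1994.
Base term: 15 February 1994 + 22 years → 15 February 2016.
Administrative Delay Adjustment: +500 days → 29 June 2017.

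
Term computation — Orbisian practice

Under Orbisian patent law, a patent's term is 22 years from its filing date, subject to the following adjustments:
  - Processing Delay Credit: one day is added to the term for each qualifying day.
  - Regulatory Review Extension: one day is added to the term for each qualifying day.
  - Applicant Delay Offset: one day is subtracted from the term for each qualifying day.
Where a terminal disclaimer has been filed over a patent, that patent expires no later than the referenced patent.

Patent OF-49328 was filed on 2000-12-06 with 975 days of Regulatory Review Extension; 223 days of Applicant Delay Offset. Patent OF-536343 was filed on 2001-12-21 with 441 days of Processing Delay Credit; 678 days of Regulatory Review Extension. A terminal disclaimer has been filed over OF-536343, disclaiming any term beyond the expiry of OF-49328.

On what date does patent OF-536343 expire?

December 27, 2024

Natural term of OF-536343:
  Base: filing + 22 years → 21 December 2023.
  Processing Delay Credit: +441 days → 6 March 2025.
  Regulatory Review Extension: +678 days → 13 January 2027.
Expiry of referenced patent OF-49328:
  Base: filing + 22 years → 6 December 2022.
  Regulatory Review Extension: +975 days → 7 August 2025.
  Applicant Delay Offset: −223 days → 27 December 2024.
Terminal disclaimer: OF-536343 expires on the earlier of 13 January 2027 and 27 December 2024.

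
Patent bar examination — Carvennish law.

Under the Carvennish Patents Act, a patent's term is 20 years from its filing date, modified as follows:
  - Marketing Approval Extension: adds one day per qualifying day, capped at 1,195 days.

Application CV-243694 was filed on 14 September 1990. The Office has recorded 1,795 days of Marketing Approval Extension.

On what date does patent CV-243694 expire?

December 22, 2013

Base term: filing date + 20 years → 14 September 2010.
Marketing Approval Extension: 1795 days claimed exceeds the 1195-day cap, so +1195 days → 22 December 2013.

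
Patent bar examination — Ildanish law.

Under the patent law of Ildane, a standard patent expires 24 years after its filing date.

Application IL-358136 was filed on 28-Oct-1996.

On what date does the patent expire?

Filing date + 24 years → 28 October 2020.

2020-10-28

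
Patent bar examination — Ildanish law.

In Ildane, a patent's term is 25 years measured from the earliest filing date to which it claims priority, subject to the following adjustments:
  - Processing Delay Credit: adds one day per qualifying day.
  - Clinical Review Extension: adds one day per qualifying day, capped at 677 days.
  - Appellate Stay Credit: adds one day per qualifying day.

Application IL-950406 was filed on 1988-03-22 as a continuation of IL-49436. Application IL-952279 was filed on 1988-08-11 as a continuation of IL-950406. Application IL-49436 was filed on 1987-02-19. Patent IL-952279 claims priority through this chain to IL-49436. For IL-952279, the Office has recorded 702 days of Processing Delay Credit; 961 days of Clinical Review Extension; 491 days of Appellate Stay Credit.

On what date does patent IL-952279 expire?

Earliest priority filing: 19 February 1987.
Base term: 19 February 1987 + 25 years → 19 February 2012.
Processing Delay Credit: +702 days → 21 January 2014.
Clinical Review Extension: 961 days claimed exceeds the 677-day cap, so +677 days → 29 November 2015.
Appellate Stay Credit: +491 days → 3 April 2017.

April 3, 2017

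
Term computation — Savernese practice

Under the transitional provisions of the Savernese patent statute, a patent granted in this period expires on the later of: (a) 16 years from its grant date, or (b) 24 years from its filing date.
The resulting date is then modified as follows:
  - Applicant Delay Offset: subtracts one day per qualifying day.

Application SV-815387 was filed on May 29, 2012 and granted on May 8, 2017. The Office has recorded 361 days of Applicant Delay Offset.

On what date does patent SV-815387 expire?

(a) grant + 16 years → 8 May 2033.
(b) filing + 24 years → 29 May 2036.
Later of the two: 29 May 2036.
Applicant Delay Offset: −361 days → 3 June 2035.

June 3, 2035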